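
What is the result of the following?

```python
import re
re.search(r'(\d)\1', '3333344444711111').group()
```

After group 1 captures some text, `\1` only succeeds where that same text appears again.
`search` walks the string left to right and returns the first match it finds.
The match spans [0:2] → '33'.
Captured: group 1 = '3'.

'33'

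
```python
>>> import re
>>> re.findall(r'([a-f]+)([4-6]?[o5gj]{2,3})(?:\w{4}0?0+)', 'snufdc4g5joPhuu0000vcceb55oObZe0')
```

[('cceb', '55o')]

This matches one or more of a character in [a-f] (captured); then optionally a character in [4-6], then 2 to 3 of one of [o5gj] (captured); then exactly 4 of a word character, then optionally a literal '0', then one or more of the literal '0' (non-capturing group).
2 groups means the one result is a tuple of 2 captured strings — 1 here.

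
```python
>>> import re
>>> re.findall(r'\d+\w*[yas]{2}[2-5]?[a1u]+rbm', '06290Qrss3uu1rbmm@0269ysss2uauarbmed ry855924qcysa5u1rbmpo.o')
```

['06290Qrss3uu1rbm', '0269ysss2uauarbm', '855924qcysa5u1rbm']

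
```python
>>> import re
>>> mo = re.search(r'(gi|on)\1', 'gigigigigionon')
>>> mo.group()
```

A backreference is literal: `\1` must see the identical characters the first group matched.
`re.search` tries every starting position until one works.
The match spans [0:4] → 'gigi'.
Captured: group 1 = 'gi'.

'gigi'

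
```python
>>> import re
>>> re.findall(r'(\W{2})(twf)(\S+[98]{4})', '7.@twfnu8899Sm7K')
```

[('.@', 'twf', 'nu8899')]

The pattern matches exactly 2 of a non-word character (captured); then a literal 't', then the literal 'wf' (captured); then one or more of a non-whitespace character, then exactly 4 of one of [98] (captured).
Matches: at [1:12] match '.@twfnu8899', groups = ('.@', 'twf', 'nu8899').
With 3 capturing groups, `findall` returns a 3-tuple per match.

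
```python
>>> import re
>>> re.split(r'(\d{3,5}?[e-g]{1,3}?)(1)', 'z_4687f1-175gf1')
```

This matches 3 to 5 of a digit (lazy), then 1 to 3 of a character in [e-g] (lazy) (captured); then a literal '1' (captured).
Matches to split on: at [2:8] → '4687f1'; at [9:15] → '175gf1'.
The group in the pattern means `split` returns the separators' captures alongside the pieces.

['z_', '4687f', '1', '-', '175gf', '1', '']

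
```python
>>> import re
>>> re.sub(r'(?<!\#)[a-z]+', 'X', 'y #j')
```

The negative lookaround is zero-width — it rules out positions where the adjacent text would match, without consuming anything.
`sub` substitutes 'X' at each match site.

'X #j'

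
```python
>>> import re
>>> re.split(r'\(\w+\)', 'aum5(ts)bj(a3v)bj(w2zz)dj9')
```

Matches to split on: at [4:8] → '(ts)'; at [10:15] → '(a3v)'; at [17:23] → '(w2zz)'.
`split` removes every match and returns the 4 fragments in between.

['aum5', 'bj', 'bj', 'dj9']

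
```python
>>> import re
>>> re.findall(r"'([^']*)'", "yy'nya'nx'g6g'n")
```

['nya', 'g6g']

Scanning left to right: at [2:7] match "'nya'", group 1 = 'nya'; at [9:14] match "'g6g'", group 1 = 'g6g'.
`findall` collects group 1 from each match (2 total).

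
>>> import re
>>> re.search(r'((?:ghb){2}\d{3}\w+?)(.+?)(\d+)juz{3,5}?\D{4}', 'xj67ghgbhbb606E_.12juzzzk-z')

None

Pattern: the literal 'ghb' repeated 2 times, then exactly 3 of a digit, then one or more of a word character (lazy) (captured); then one or more of any character (lazy) (captured); then one or more of a digit (captured); then the literal 'ju', then 3 to 5 of the literal 'z' (lazy), then exactly 4 of a non-digit.
`re.search` tries every starting position until one works.
Here nothing in the string fits, so the call returns None.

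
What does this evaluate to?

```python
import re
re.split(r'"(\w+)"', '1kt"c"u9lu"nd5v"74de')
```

Because the pattern has a capturing group, `split` also inserts each captured text between the pieces.

['1kt', 'c', 'u9lu', 'nd5v', '74de']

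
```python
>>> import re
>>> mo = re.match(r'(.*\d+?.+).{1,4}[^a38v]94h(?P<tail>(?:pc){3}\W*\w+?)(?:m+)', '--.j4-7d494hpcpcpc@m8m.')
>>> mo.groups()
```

('--.j4-7', 'pcpcpc@m8')

Pattern: zero or more of any character, then one or more of a digit (lazy), then one or more of any character (captured); then 1 to 4 of any character, then any character except [a38v], then the literal '94h'; then the literal 'pc' repeated 3 times, then zero or more of a non-word character, then one or more of a word character (lazy) (captured as 'tail'); then one or more of a literal 'm' (non-capturing group).
`match` is anchored at position 0; if the pattern doesn't fit there, it returns None.
The match spans [0:22] → '--.j4-7d494hpcpcpc@m8m'.
Captured: group 1 = '--.j4-7', group 2 = 'pcpcpc@m8'.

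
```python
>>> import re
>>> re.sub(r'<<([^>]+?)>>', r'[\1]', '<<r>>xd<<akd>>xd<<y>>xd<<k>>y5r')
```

'[r]xd[akd]xd[y]xd[k]y5r'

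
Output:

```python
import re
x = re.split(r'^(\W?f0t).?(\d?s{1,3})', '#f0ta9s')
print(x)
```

['', '#f0t', '9s', '']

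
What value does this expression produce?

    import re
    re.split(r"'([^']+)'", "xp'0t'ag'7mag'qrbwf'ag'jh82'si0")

Matches to split on: at [2:6] → "'0t'"; at [8:14] → "'7mag'"; at [19:23] → "'ag'".
The group in the pattern means `split` returns the separators' captures alongside the pieces.

['xp', '0t', 'ag', '7mag', 'qrbwf', 'ag', "jh82'si0"]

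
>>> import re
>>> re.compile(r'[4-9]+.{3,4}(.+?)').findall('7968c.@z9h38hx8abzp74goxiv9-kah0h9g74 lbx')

['9', 'b', 'v', '0', 'l']

The pattern matches one or more of a character in [4-9], then 3 to 4 of any character; then one or more of any character (lazy) (captured).
A `+?`/`*?`/`{m,n}?` starts at its minimum and grows only as far as needed for what follows to match.
Matches: at [0:9] match '7968c.@z9', group 1 = '9'; at [11:17] match '8hx8ab', group 1 = 'b'; at [19:26] match '74goxiv', group 1 = 'v'; at [26:32] match '9-kah0', group 1 = '0'; at [33:39] match '9g74 l', group 1 = 'l'.
Because there's exactly one group, `findall` drops the full match and keeps group 1 from each hit.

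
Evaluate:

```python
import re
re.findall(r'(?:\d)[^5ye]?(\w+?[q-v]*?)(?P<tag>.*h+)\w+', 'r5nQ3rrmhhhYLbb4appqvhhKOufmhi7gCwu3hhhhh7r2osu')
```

Because the quantifier is non-greedy, it stops expanding at the earliest point where the rest of the pattern can succeed.
Multiple groups make `findall` return tuples — one 2-tuple for the one match.

[('Q', '3rrmhhhYLbb4appqvhhKOufmhi7gCwu3hhhhh')]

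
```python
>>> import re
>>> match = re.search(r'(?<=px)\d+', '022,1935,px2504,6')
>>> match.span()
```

(11, 15)

The `(?=…)`/`(?<=…)` assertion just peeks at neighbouring text; it doesn't advance the match position.
`re.search` tries every starting position until one works.
The match spans [11:15] → '2504'.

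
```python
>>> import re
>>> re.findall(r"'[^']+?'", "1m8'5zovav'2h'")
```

["'5zovav'"]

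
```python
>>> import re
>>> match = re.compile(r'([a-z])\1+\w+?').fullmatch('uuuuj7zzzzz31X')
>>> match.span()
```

(0, 14)

`\1` is not a pattern — it's the concrete string captured by group 1, re-applied verbatim.
`re.fullmatch` is like wrapping the pattern in `^…$` (in single-line mode).
The match spans [0:14] → 'uuuuj7zzzzz31X'.
Captured: group 1 = 'u'.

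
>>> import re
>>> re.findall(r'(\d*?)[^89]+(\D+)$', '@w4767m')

The pattern matches zero or more of a digit (lazy) (captured); then one or more of any character except [89]; then one or more of a non-digit (captured); then anchored at the end.
Matches: at [0:7] match '@w4767m', groups = ('', 'm').
With 2 capturing groups, `findall` returns a 2-tuple per match.

[('', 'm')]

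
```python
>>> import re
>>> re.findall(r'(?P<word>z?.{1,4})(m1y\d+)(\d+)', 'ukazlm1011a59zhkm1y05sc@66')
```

Multiple groups make `findall` return tuples — one 3-tuple for the one match.

[('9zhk', 'm1y0', '5')]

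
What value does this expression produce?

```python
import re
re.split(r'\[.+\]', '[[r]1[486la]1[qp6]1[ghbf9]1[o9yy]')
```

Each match becomes a cut point; 2 segments remain.

['', '']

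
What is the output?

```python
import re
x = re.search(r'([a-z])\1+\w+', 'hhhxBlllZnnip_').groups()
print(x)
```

('h',)

A backreference is literal: `\1` must see the identical characters the first group matched.
`search` walks the string left to right and returns the first match it finds.
The match spans [0:14] → 'hhhxBlllZnnip_'.
Captured: group 1 = 'h'.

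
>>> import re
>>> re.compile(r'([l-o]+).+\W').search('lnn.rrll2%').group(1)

'lnn'

This matches one or more of a character in [l-o] (captured); then one or more of any character, then a non-word character.
`re.search` tries every starting position until one works.
The match spans [0:10] → 'lnn.rrll2%'.
Captured: group 1 = 'lnn'.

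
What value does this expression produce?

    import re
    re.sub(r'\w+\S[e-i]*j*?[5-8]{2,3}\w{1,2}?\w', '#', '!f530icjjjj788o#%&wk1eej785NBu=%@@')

'!##%&#u=%@@'

Pattern: one or more of a word character, then a non-whitespace character, then zero or more of a character in [e-i]; then zero or more of a literal 'j' (lazy), then 2 to 3 of a character in [5-8]; then 1 to 2 of a word character (lazy), then a word character.
Because the quantifier is non-greedy, it stops expanding at the earliest point where the rest of the pattern can succeed.
Matches: at [1:15] → 'f530icjjjj788o'; at [18:29] → 'wk1eej785NB'.
`sub` substitutes '#' at each match site.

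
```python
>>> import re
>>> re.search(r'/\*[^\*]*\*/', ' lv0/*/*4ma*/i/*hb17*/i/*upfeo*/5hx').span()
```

(6, 13)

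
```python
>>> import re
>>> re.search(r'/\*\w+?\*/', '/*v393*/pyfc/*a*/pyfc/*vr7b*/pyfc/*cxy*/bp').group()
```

'/*v393*/'

`re.search` tries every starting position until one works.
The match spans [0:8] → '/*v393*/'.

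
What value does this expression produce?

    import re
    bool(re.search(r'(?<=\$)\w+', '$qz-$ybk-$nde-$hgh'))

True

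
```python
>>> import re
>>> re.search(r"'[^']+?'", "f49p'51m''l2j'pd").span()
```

(4, 9)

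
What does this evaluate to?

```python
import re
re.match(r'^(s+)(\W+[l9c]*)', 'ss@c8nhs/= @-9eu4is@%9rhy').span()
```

(0, 4)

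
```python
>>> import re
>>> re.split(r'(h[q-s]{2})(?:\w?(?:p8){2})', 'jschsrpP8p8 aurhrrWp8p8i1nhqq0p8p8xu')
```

Pattern: the literal 'h', then exactly 2 of a character in [q-s] (captured); then optionally a word character, then the literal 'p8' repeated 2 times (non-capturing group).
Matches to split on: at [15:23] → 'hrrWp8p8'; at [26:34] → 'hqq0p8p8'.
The group in the pattern means `split` returns the separators' captures alongside the pieces.

['jschsrpP8p8 aur', 'hrr', 'i1n', 'hqq', 'xu']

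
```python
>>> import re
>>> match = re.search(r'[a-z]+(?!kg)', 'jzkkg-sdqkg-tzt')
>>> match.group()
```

'jzkkg'

A negative assertion filters positions out without eating any characters.
The match spans [0:5] → 'jzkkg'.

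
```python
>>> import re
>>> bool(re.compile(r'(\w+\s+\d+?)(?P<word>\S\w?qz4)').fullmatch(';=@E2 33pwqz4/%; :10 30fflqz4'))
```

False

This matches one or more of a word character, then one or more of whitespace, then one or more of a digit (lazy) (captured); then a non-whitespace character, then optionally a word character, then the literal 'qz4' (captured as 'word').
`re.fullmatch` is like wrapping the pattern in `^…$` (in single-line mode).
Here the pattern can't cover the whole string, so the call returns None, and `bool(None)` is False.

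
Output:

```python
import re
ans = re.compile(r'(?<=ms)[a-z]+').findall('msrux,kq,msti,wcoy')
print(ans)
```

['rux', 'ti']

The lookaround is zero-width — it requires the adjacent text to match without consuming it, so the asserted text isn't part of the match.
`findall` yields the raw match text (2 of them) because the pattern has no groups.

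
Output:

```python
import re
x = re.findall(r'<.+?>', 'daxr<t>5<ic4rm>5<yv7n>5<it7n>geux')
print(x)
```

With the lazy modifier that quantifier settles for the fewest repetitions that let the rest of the pattern succeed (the atoms after it are unaffected and can still be greedy).
Scanning left to right: at [4:7] → '<t>'; at [8:15] → '<ic4rm>'; at [16:22] → '<yv7n>'; at [23:29] → '<it7n>'.
With no groups in the pattern, `findall` gives back each whole match — 4 here.

['<t>', '<ic4rm>', '<yv7n>', '<it7n>']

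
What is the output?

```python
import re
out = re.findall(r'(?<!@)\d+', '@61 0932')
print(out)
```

`(?!…)`/`(?<!…)` only lets a position through if the neighbouring text does NOT match; no characters are consumed.
Walking the string: at [2:3] → '1'; at [4:8] → '0932'.
`findall` yields the raw match text (2 of them) because the pattern has no groups.

['1', '0932']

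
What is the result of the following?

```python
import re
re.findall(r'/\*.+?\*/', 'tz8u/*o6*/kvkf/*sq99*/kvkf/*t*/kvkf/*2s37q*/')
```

['/*o6*/', '/*sq99*/', '/*t*/', '/*2s37q*/']

Lazy quantifiers expand one character at a time until the remainder of the pattern can match.
Walking the string: at [4:10] → '/*o6*/'; at [14:22] → '/*sq99*/'; at [26:31] → '/*t*/'; at [35:44] → '/*2s37q*/'.
Since nothing is captured, `findall` lists the 4 matched substrings directly.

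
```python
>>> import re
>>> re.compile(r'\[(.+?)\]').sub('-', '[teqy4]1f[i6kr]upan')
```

'-1f-upan'

Because the quantifier is non-greedy, it stops expanding at the earliest point where the rest of the pattern can succeed.
Each match is replaced by '-'.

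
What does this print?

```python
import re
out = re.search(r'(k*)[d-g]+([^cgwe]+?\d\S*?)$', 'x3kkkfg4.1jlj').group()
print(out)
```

kkkfg4.1jlj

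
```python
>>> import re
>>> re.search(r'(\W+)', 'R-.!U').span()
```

(1, 4)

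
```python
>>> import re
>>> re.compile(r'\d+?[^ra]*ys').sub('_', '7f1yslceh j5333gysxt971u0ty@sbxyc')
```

Every occurrence is swapped for '_'.

'_xt971u0ty@sbxyc'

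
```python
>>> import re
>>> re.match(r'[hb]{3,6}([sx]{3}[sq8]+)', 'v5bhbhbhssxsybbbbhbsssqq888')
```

None

`re.match` won't scan ahead — the pattern has to work from the very first character.
Here the string doesn't start with a match, so the call returns None.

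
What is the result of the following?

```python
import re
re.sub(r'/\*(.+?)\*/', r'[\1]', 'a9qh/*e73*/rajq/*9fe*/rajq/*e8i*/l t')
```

'a9qh[e73]rajq[9fe]rajq[e8i]l t'

Lazy quantifiers expand one character at a time until the remainder of the pattern can match.
`\1` in the replacement pulls in group 1's text for each match.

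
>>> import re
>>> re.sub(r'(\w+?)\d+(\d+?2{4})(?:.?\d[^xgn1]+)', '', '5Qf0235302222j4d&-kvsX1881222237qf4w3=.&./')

''

This matches one or more of a word character (lazy) (captured); then one or more of a digit; then one or more of a digit (lazy), then exactly 4 of a literal '2' (captured); then optionally any character, then a digit, then one or more of any character except [xgn1] (non-capturing group).
Matches: at [0:22] → '5Qf0235302222j4d&-kvsX'; at [22:42] → '1881222237qf4w3=.&./'.
Each match is replaced by ''.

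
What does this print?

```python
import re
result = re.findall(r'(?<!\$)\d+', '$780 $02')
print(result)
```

['80', '2']

The negative lookaround is zero-width — it rules out positions where the adjacent text would match, without consuming anything.
Since nothing is captured, `findall` lists the 2 matched substrings directly.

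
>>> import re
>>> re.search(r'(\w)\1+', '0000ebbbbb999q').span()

(0, 4)

`\1` is not a pattern — it's the concrete string captured by group 1, re-applied verbatim.
The match spans [0:4] → '0000'.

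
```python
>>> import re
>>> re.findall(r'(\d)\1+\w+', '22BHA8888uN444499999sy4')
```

['2']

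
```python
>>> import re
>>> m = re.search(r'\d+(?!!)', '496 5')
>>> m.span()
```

(0, 3)

Because the assertion is negative and zero-width, positions next to the forbidden text are skipped.
The match spans [0:3] → '496'.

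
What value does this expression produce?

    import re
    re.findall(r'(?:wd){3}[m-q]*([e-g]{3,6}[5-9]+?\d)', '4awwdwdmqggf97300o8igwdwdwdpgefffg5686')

['gefffg56']

Pattern: the literal 'wd' repeated 3 times, then zero or more of a character in [m-q]; then 3 to 6 of a character in [e-g], then one or more of a character in [5-9] (lazy), then a digit (captured).
Matches: at [21:36] match 'wdwdwdpgefffg56', group 1 = 'gefffg56'.
`findall` collects group 1 from the one match (1 total).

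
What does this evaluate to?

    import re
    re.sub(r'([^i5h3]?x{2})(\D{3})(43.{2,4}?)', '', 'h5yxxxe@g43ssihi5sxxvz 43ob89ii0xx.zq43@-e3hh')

'h5yihi589iie3hh'

With the lazy modifier that quantifier settles for the fewest repetitions that let the rest of the pattern succeed (the atoms after it are unaffected and can still be greedy).
Each match is replaced by ''.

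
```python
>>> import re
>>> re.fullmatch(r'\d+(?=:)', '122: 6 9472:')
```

`re.fullmatch` requires the pattern to consume the entire string.
Here the string isn't matched end-to-end, so the call returns None.

None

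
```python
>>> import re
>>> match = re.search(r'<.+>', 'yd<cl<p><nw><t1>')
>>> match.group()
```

'<cl<p><nw><t1>'

The match spans [2:16] → '<cl<p><nw><t1>'.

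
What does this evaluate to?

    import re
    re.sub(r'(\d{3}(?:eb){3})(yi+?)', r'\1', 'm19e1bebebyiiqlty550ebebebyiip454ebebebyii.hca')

Pattern: exactly 3 of a digit, then the literal 'eb' repeated 3 times (captured); then a literal 'y', then one or more of the literal 'i' (lazy) (captured).
Matches: at [17:28] → '550ebebebyi'; at [30:41] → '454ebebebyi'.
`\1` in the replacement pulls in group 1's text for each match.

'm19e1bebebyiiqlty550ebebebip454ebebebi.hca'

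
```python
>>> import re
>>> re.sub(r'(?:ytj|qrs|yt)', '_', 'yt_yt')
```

'___'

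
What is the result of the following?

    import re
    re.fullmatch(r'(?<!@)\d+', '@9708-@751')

None

The negative lookahead/lookbehind blocks any match where the forbidden context is present.
`fullmatch` succeeds only if the pattern covers the string from start to end.
Here there's no way to consume every character, so the call returns None.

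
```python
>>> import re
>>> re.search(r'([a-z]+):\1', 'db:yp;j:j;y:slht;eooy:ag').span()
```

(6, 9)

A backreference is literal: `\1` must see the identical characters the first group matched.
The match spans [6:9] → 'j:j'.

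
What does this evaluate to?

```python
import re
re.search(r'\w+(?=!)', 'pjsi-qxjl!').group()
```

The `(?=…)`/`(?<=…)` assertion just peeks at neighbouring text; it doesn't advance the match position.
The match spans [5:9] → 'qxjl'.

'qxjl'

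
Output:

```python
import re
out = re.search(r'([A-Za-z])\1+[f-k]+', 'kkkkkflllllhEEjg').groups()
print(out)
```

('k',)

The match spans [0:6] → 'kkkkkf'.
Captured: group 1 = 'k'.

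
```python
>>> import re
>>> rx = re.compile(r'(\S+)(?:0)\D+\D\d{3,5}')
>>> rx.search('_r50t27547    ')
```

The pattern matches one or more of a non-whitespace character (captured); then a literal '0' (non-capturing group); then one or more of a non-digit, then a non-digit, then 3 to 5 of a digit.
Unlike `match`, `search` isn't anchored — it looks for the pattern anywhere in the string.
Here nothing in the string fits, so the call returns None.

None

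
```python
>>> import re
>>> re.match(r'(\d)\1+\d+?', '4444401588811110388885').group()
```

'444440'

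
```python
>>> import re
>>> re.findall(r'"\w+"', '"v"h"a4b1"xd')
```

With no groups in the pattern, `findall` gives back each whole match — 2 here.

['"v"', '"a4b1"']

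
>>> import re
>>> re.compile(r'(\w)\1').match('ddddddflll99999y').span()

A backreference is literal: `\1` must see the identical characters the first group matched.
`match` is anchored at position 0; if the pattern doesn't fit there, it returns None.
The match spans [0:2] → 'dd'.
Captured: group 1 = 'd'.

(0, 2)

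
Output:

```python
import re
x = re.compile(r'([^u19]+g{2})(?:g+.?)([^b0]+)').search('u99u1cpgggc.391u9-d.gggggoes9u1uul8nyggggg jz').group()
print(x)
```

cpgggc.391u9-d.gggggoes9u1uul8nyggggg jz

This matches one or more of any character except [u19], then exactly 2 of the literal 'g' (captured); then one or more of the literal 'g', then optionally any character (non-capturing group); then one or more of any character except [b0] (captured).
`search` walks the string left to right and returns the first match it finds.
The match spans [5:45] → 'cpgggc.391u9-d.gggggoes9u1uul8nyggggg jz'.
Captured: group 1 = 'cpgg', group 2 = '.391u9-d.gggggoes9u1uul8nyggggg jz'.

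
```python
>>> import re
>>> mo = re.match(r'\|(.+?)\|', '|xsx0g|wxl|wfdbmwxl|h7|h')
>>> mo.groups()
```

`re.match` only tries the pattern at the start of the string.
The match spans [0:7] → '|xsx0g|'.
Captured: group 1 = 'xsx0g'.

('xsx0g',)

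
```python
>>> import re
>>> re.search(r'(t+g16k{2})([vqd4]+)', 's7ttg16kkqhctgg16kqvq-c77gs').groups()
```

The match spans [2:10] → 'ttg16kkq'.
Captured: group 1 = 'ttg16kk', group 2 = 'q'.

('ttg16kk', 'q')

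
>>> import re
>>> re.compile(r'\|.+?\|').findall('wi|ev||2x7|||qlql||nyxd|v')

['|ev|', '|2x7|', '||qlql|', '|nyxd|']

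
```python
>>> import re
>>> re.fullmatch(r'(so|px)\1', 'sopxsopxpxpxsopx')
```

None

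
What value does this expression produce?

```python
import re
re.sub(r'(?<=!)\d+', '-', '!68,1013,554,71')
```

'!-,1013,554,71'

The lookaround is zero-width — it requires the adjacent text to match without consuming it, so the asserted text isn't part of the match.
Matches: at [1:3] → '68'.
`sub` substitutes '-' at each match site.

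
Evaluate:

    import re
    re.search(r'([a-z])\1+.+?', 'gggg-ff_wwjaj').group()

'gggg-'

The backreference `\1` re-matches whatever the first group consumed, character for character.
The match spans [0:5] → 'gggg-'.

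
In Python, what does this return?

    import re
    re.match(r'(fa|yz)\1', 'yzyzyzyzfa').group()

'yzyz'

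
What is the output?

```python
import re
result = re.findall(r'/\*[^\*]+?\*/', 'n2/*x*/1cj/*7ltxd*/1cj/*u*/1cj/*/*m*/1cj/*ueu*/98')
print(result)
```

Scanning left to right: at [2:7] → '/*x*/'; at [10:19] → '/*7ltxd*/'; at [22:27] → '/*u*/'; at [32:37] → '/*m*/'; at [40:47] → '/*ueu*/'.
No capturing groups, so `findall` returns the 5 full match strings.

['/*x*/', '/*7ltxd*/', '/*u*/', '/*m*/', '/*ueu*/']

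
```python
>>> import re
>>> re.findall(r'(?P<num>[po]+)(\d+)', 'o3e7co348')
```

This matches one or more of one of [po] (captured as 'num'); then one or more of a digit (captured).
`findall` packs the 2 group values into a tuple for every match.

[('o', '3'), ('o', '348')]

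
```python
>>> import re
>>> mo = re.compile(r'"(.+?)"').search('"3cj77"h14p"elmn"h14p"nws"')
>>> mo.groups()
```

The match spans [0:7] → '"3cj77"'.
Captured: group 1 = '3cj77'.

('3cj77',)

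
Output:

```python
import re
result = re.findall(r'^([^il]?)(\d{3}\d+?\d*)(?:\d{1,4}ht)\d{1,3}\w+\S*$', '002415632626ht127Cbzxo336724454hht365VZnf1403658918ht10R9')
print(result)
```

[('0', '0241563262')]

With 2 capturing groups, `findall` returns a 2-tuple per match.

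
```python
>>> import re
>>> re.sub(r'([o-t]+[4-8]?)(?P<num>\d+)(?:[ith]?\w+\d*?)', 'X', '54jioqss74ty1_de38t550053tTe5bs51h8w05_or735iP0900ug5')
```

Every occurrence is swapped for 'X'.

'54jiX'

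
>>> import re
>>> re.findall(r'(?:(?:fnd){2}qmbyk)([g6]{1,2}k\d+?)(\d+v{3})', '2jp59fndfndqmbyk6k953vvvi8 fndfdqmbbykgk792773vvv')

[('6k9', '53vvv')]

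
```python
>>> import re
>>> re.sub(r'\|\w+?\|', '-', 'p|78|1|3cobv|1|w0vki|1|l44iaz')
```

'p-1-1-1|l44iaz'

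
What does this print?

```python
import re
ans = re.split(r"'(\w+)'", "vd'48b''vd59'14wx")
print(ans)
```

Matches to split on: at [2:7] → "'48b'"; at [7:13] → "'vd59'".
`re.split` interleaves the captured-group text with the surrounding fragments.

['vd', '48b', '', 'vd59', '14wx']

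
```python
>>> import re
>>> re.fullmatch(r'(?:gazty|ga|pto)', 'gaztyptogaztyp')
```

`re.fullmatch` is like wrapping the pattern in `^…$` (in single-line mode).
Here the string isn't matched end-to-end, so the call returns None.

None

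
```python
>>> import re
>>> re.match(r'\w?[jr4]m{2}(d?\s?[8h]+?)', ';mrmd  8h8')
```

The pattern matches optionally a word character, then one of [jr4], then exactly 2 of the literal 'm'; then optionally a literal 'd', then optionally whitespace, then one or more of one of [8h] (lazy) (captured).
`match` is anchored at position 0; if the pattern doesn't fit there, it returns None.
Here the pattern fails at index 0, so the call returns None.

None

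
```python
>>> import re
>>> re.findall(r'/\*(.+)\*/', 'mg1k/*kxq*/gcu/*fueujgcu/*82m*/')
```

Because there's exactly one group, `findall` drops the full match and keeps group 1 from the one hit.

['kxq*/gcu/*fueujgcu/*82m']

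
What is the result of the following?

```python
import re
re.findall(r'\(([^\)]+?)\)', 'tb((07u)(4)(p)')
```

Matches: at [2:8] match '((07u)', group 1 = '(07u'; at [8:11] match '(4)', group 1 = '4'; at [11:14] match '(p)', group 1 = 'p'.
With a single group, `findall` returns only what that group captured — 3 items.

['(07u', '4', 'p']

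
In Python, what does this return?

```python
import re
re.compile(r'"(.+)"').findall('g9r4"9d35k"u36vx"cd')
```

['9d35k"u36vx']

Walking the string: at [4:17] match '"9d35k"u36vx"', group 1 = '9d35k"u36vx'.
With a single group, `findall` returns only what that group captured — 1 item.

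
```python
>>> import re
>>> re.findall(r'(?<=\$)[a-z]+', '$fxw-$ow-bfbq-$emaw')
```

['fxw', 'ow', 'emaw']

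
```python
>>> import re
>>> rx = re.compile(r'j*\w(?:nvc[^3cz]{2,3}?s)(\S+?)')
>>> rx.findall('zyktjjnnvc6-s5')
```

The pattern matches zero or more of the literal 'j', then a word character; then the literal 'nvc', then 2 to 3 of any character except [3cz] (lazy), then a literal 's' (non-capturing group); then one or more of a non-whitespace character (lazy) (captured).
Matches: at [4:14] match 'jjnnvc6-s5', group 1 = '5'.
`findall` collects group 1 from the one match (1 total).

['5']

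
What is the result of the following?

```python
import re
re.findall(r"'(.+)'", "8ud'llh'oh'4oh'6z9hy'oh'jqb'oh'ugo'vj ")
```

With a single group, `findall` returns only what that group captured — 1 item.

["llh'oh'4oh'6z9hy'oh'jqb'oh'ugo"]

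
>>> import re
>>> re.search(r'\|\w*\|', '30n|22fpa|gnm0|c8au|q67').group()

'|22fpa|'

The match spans [3:10] → '|22fpa|'.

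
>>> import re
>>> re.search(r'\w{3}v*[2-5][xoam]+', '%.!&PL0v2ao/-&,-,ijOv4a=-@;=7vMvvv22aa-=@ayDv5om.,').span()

(4, 11)

This matches exactly 3 of a word character, then zero or more of a literal 'v', then a character in [2-5]; then one or more of one of [xoam].
`search` walks the string left to right and returns the first match it finds.
The match spans [4:11] → 'PL0v2ao'.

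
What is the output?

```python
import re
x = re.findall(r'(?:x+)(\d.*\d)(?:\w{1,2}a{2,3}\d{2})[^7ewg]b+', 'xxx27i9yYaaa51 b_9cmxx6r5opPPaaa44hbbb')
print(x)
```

['27i9']

Pattern: one or more of a literal 'x' (non-capturing group); then a digit, then zero or more of any character, then a digit (captured); then 1 to 2 of a word character, then 2 to 3 of the literal 'a', then exactly 2 of a digit (non-capturing group); then any character except [7ewg], then one or more of the literal 'b'.
Scanning left to right: at [0:16] match 'xxx27i9yYaaa51 b', group 1 = '27i9'.
Because there's exactly one group, `findall` drops the full match and keeps group 1 from the one hit.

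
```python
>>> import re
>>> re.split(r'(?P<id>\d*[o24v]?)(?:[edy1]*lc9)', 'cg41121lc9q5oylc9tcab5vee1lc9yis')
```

The pattern matches zero or more of a digit, then optionally one of [o24v] (captured as 'id'); then zero or more of one of [edy1], then the literal 'lc9' (non-capturing group).
`re.split` interleaves the captured-group text with the surrounding fragments.

['cg', '41121', 'q', '5o', 'tcab', '5v', 'yis']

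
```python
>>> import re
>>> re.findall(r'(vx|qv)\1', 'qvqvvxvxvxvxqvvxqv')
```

['qv', 'vx', 'vx']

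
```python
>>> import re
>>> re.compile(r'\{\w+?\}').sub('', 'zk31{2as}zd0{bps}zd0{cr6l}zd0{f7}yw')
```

Matches: at [4:9] → '{2as}'; at [12:17] → '{bps}'; at [20:26] → '{cr6l}'; at [29:33] → '{f7}'.
`sub` substitutes '' at each match site.

'zk31zd0zd0zd0yw'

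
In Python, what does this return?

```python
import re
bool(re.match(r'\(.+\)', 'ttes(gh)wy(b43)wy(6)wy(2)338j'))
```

False

`re.match` only tries the pattern at the start of the string.
Here the string doesn't start with a match, so the call returns None, and `bool(None)` is False.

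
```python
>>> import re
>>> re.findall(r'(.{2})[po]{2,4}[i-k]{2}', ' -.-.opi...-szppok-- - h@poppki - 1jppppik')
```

Pattern: exactly 2 of any character (captured); then 2 to 4 of one of [po], then exactly 2 of a character in [i-k].
Walking the string: at [23:31] match 'h@poppki', group 1 = 'h@'; at [34:42] match '1jppppik', group 1 = '1j'.
With a single group, `findall` returns only what that group captured — 2 items.

['h@', '1j']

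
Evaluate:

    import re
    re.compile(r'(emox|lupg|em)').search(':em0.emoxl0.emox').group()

'em'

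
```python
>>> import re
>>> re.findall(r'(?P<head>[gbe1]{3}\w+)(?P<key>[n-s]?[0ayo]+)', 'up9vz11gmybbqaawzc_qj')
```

[('11gmybbqa', 'a')]

This matches exactly 3 of one of [gbe1], then one or more of a word character (captured as 'head'); then optionally a character in [n-s], then one or more of one of [0ayo] (captured as 'key').
With 2 capturing groups, `findall` returns a 2-tuple per match.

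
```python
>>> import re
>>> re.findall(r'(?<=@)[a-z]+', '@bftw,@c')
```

Lookahead/lookbehind check context without consuming it, so the matched span excludes the asserted characters.
Scanning left to right: at [1:5] → 'bftw'; at [7:8] → 'c'.
No capturing groups, so `findall` returns the 2 full match strings.

['bftw', 'c']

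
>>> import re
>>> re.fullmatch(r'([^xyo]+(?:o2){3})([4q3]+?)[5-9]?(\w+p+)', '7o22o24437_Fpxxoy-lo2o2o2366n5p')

None

For `fullmatch`, every character of the input must be accounted for by the pattern.
Here the pattern can't cover the whole string, so the call returns None.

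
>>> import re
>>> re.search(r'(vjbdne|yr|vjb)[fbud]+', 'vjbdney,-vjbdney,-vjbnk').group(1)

'vjb'

`re.search` scans for the first position where the pattern succeeds.
The match spans [0:4] → 'vjbd'.
Captured: group 1 = 'vjb'.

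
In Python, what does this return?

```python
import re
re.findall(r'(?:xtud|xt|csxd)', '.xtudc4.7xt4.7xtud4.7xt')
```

['xtud', 'xt', 'xtud', 'xt']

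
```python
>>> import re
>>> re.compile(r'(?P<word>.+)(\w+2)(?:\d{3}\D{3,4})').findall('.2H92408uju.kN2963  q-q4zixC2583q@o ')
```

[('.2H92408uju.kN2963  q-q4zix', 'C2')]

2 groups means the one result is a tuple of 2 captured strings — 1 here.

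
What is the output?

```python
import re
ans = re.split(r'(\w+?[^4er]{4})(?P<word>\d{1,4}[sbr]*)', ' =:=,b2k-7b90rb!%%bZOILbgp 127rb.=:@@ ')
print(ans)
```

[' =:=,', 'b2k-7b', '90rb', '!%%', 'bZOILbgp ', '127rb', '.=:@@ ']

Pattern: one or more of a word character (lazy), then exactly 4 of any character except [4er] (captured); then 1 to 4 of a digit, then zero or more of one of [sbr] (captured as 'word').
A `+?`/`*?`/`{m,n}?` starts at its minimum and grows only as far as needed for what follows to match.
Matches to split on: at [5:15] → 'b2k-7b90rb'; at [18:32] → 'bZOILbgp 127rb'.
`re.split` interleaves the captured-group text with the surrounding fragments.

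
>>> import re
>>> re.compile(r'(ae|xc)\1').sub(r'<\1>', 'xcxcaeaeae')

`\1` has to match the exact text group 1 already captured.
Matches: at [0:4] → 'xcxc'; at [4:8] → 'aeae'.
The replacement refers to a captured group, so each match is rewritten using its own captured text.

'<xc><ae>ae'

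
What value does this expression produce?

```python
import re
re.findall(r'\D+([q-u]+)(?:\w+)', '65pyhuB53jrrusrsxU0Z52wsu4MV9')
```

This matches one or more of a non-digit; then one or more of a character in [q-u] (captured); then one or more of a word character (non-capturing group).
Because there's exactly one group, `findall` drops the full match and keeps group 1 from the one hit.

['u']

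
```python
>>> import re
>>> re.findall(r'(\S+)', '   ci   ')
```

['ci']

This matches one or more of a non-whitespace character (captured).
Scanning left to right: at [3:5] match 'ci', group 1 = 'ci'.
One capturing group, so `findall` returns just the captured substring from the one match — 1 in all.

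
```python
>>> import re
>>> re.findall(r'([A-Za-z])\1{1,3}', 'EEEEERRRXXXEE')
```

After group 1 captures some text, `\1` only succeeds where that same text appears again.
`findall` collects group 1 from each match (4 total).

['E', 'R', 'X', 'E']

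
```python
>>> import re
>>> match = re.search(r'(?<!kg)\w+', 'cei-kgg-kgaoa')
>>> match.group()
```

'cei'

The negative lookahead/lookbehind blocks any match where the forbidden context is present.
`re.search` scans for the first position where the pattern succeeds.
The match spans [0:3] → 'cei'.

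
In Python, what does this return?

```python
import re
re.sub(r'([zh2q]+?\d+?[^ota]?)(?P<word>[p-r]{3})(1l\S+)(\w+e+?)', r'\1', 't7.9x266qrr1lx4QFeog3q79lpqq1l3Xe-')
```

Pattern: one or more of one of [zh2q] (lazy), then one or more of a digit (lazy), then optionally any character except [ota] (captured); then exactly 3 of a character in [p-r] (captured as 'word'); then the literal '1l', then one or more of a non-whitespace character (captured); then one or more of a word character, then one or more of a literal 'e' (lazy) (captured).
`\1` in the replacement pulls in group 1's text for each match.

't7.9x266-'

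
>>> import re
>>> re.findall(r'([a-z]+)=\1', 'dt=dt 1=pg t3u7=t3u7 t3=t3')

['dt']

The backreference `\1` re-matches whatever the first group consumed, character for character.
Walking the string: at [0:5] match 'dt=dt', group 1 = 'dt'.
Because there's exactly one group, `findall` drops the full match and keeps group 1 from the one hit.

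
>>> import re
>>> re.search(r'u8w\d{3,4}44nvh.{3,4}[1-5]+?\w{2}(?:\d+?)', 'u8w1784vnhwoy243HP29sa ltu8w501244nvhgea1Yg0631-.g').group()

This matches the literal 'u8w', then 3 to 4 of a digit; then the literal '44', then the literal 'nvh'; then 3 to 4 of any character, then one or more of a character in [1-5] (lazy), then exactly 2 of a word character; then one or more of a digit (lazy) (non-capturing group).
`re.search` tries every starting position until one works.
The match spans [25:44] → 'u8w501244nvhgea1Yg0'.

'u8w501244nvhgea1Yg0'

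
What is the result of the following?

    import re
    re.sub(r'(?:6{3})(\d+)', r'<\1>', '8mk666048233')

'8mk<048233>'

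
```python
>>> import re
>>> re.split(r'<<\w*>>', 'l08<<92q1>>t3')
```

['l08', 't3']

Matches to split on: at [3:11] → '<<92q1>>'.
Each match becomes a cut point; 2 segments remain.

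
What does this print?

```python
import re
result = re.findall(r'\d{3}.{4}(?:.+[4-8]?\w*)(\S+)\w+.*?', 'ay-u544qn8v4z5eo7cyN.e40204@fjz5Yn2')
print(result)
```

One capturing group, so `findall` returns just the captured substring from the one match — 1 in all.

['n']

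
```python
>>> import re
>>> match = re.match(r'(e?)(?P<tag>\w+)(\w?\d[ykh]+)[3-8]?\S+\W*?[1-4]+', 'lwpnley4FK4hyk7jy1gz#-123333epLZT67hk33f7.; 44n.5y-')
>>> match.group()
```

'lwpnley4FK4hyk7jy1gz#-123333epLZT67hk33f7.; 44'

The pattern matches optionally a literal 'e' (captured); then one or more of a word character (captured as 'tag'); then optionally a word character, then a digit, then one or more of one of [ykh] (captured); then optionally a character in [3-8]; then one or more of a non-whitespace character, then zero or more of a non-word character (lazy), then one or more of a character in [1-4].
With `match`, the pattern is implicitly anchored at the beginning.
The match spans [0:46] → 'lwpnley4FK4hyk7jy1gz#-123333epLZT67hk33f7.; 44'.
Captured: group 1 = '', group 2 = 'lwpnley4FK', group 3 = '4hyk'.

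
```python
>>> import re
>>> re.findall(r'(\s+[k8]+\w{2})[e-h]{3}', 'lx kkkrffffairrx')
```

Pattern: one or more of whitespace, then one or more of one of [k8], then exactly 2 of a word character (captured); then exactly 3 of a character in [e-h].
Scanning left to right: at [2:11] match ' kkkrffff', group 1 = ' kkkrf'.
One capturing group, so `findall` returns just the captured substring from the one match — 1 in all.

[' kkkrf']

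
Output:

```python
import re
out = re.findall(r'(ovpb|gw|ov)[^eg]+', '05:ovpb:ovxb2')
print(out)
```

`|` is ordered: at each position the engine commits to the first alternative that works.
`findall` collects group 1 from the one match (1 total).

['ovpb']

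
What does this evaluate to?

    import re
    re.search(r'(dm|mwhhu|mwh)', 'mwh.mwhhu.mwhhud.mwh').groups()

The match spans [0:3] → 'mwh'.
Captured: group 1 = 'mwh'.

('mwh',)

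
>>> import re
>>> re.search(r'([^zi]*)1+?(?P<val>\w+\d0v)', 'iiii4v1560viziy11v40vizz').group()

'4v1560viziy11v40v'

This matches zero or more of any character except [zi] (captured); then one or more of a literal '1' (lazy); then one or more of a word character, then a digit, then the literal '0v' (captured as 'val').
The match spans [4:21] → '4v1560viziy11v40v'.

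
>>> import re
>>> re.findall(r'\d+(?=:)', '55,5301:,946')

['5301']

Lookahead/lookbehind check context without consuming it, so the matched span excludes the asserted characters.
Walking the string: at [3:7] → '5301'.
With no groups in the pattern, `findall` gives back each whole match — 1 here.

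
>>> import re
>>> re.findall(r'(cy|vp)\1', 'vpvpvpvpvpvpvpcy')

['vp', 'vp', 'vp']

`\1` has to match the exact text group 1 already captured.
One capturing group, so `findall` returns just the captured substring from each match — 3 in all.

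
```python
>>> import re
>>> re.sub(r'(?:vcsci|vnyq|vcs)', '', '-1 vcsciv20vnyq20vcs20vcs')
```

Branches in `(...|...)` are attempted left-to-right; the first branch that allows the whole pattern to succeed is taken.
Every occurrence is swapped for ''.

'-1 v202020'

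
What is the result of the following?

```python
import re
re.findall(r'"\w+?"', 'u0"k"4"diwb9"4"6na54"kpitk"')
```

`findall` yields the raw match text (3 of them) because the pattern has no groups.

['"k"', '"diwb9"', '"6na54"']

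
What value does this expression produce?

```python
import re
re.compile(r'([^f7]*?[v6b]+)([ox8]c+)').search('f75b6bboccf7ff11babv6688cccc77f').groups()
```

This matches zero or more of any character except [f7] (lazy), then one or more of one of [v6b] (captured); then one of [ox8], then one or more of the literal 'c' (captured).
`re.search` tries every starting position until one works.
The match spans [2:10] → '5b6bbocc'.
Captured: group 1 = '5b6bb', group 2 = 'occ'.

('5b6bb', 'occ')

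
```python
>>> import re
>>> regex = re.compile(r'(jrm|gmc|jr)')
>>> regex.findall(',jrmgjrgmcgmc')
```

['jrm', 'jr', 'gmc', 'gmc']

`|` is ordered: at each position the engine commits to the first alternative that works.
Walking the string: at [1:4] match 'jrm', group 1 = 'jrm'; at [5:7] match 'jr', group 1 = 'jr'; at [7:10] match 'gmc', group 1 = 'gmc'; at [10:13] match 'gmc', group 1 = 'gmc'.
With a single group, `findall` returns only what that group captured — 4 items.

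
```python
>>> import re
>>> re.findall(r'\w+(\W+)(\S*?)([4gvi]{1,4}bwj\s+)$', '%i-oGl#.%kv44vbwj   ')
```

The pattern matches one or more of a word character; then one or more of a non-word character (captured); then zero or more of a non-whitespace character (lazy) (captured); then 1 to 4 of one of [4gvi], then the literal 'bwj', then one or more of whitespace (captured); then anchored at the end.
A non-greedy quantifier consumes as few characters as it can — just enough that the remainder of the pattern still matches from where it stops; whatever follows it matches normally.
Scanning left to right: at [1:20] match 'i-oGl#.%kv44vbwj   ', groups = ('-', 'oGl#.%k', 'v44vbwj   ').
`findall` packs the 3 group values into a tuple for every match.

[('-', 'oGl#.%k', 'v44vbwj   ')]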